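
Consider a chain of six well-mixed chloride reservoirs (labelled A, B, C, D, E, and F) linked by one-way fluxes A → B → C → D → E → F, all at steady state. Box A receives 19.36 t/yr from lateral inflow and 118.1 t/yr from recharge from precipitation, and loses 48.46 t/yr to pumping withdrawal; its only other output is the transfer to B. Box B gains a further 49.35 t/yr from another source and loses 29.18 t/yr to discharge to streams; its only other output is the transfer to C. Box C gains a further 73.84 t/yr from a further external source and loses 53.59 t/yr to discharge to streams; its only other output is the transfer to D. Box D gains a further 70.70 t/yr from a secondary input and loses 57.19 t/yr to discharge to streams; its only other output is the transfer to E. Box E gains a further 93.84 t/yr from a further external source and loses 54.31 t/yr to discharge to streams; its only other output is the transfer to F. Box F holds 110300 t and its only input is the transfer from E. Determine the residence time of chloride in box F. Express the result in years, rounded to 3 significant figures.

605 yr

Box A: F(A→B) = (19.36 + 118.1) − 48.46 = 89.000 t/yr.
Box B: F(B→C) = (89.000 + 49.35) − 29.18 = 109.17 t/yr.
Box C: F(C→D) = (109.17 + 73.84) − 53.59 = 129.42 t/yr.
Box D: F(D→E) = (129.42 + 70.70) − 57.19 = 142.93 t/yr.
Box E: F(E→F) = (142.93 + 93.84) − 54.31 = 182.46 t/yr.
Box F throughput = its input = 182.46 t/yr; τ = 110300 / 182.46 = 604.5 yr.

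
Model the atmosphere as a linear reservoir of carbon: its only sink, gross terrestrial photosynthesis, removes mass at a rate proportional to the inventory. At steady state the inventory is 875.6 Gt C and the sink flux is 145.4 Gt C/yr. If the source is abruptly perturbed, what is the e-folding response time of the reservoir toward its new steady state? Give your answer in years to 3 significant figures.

6.02 yr

For a linear reservoir the response time equals the residence time τ = M/F.
τ = 875.6 / 145.4 = 6.022 yr.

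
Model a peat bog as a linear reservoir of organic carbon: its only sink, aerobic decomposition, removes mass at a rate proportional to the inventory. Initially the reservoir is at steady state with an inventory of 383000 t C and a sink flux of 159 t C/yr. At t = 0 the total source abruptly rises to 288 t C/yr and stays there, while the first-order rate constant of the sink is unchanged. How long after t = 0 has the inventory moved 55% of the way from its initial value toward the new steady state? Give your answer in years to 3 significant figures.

τ = M₀/F₀ = 383000/159 = 2409 yr.
The remaining gap fraction is e^(−t/τ); 55% covered ⇒ e^(−t/τ) = 0.450.
t = −τ ln(0.450) = 2409 × 0.7985 = 1923 yr.

1920 yr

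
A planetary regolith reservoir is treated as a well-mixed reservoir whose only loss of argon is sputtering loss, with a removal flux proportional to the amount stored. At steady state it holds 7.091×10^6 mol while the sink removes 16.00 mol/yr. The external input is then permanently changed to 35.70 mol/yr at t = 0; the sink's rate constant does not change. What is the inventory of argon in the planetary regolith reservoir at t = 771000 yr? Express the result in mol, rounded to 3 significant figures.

1.43×10^7 mol

τ = M₀/F₀ = 7.091×10^6/16.00 = 443200 yr; rate constant k = 1/τ.
New steady state M_∞ = F₁/k = F₁·τ = 35.70 × 443200 = 1.5822×10^7 mol.
M(t) = M_∞ + (M₀ − M_∞)·e^(−t/τ); t/τ = 771000/443200 = 1.740, so e^(−t/τ) = 0.1756.
M(t) = 1.5822×10^7 − 8.731×10^6 × 0.1756 = 1.4289×10^7 mol.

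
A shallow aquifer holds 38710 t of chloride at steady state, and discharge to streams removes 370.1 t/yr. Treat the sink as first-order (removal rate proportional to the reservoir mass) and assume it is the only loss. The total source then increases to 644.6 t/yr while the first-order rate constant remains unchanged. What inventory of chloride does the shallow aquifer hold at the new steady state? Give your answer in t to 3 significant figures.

Rate constant k = F/M = 370.1 / 38710 = 0.009561 yr⁻¹.
At the new steady state, source = k·M_new ⇒ M_new = 644.6 / 0.009561 = 67420 t.
(Equivalently M_new = M × F_new/F_old = 38710 × 644.6/370.1.)

67400 t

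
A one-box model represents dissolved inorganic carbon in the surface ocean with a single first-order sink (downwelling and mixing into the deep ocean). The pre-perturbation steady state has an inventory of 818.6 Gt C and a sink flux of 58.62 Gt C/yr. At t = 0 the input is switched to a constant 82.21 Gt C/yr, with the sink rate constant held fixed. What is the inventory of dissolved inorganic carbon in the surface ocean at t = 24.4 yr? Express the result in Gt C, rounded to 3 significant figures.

The sink rate constant is k = F₀/M₀ = 58.62/818.6 = 0.07161 yr⁻¹.
Solving dM/dt = F₁ − kM with M(0) = M₀ gives M(t) = F₁/k + (M₀ − F₁/k)·e^(−kt).
F₁/k = 82.21/0.07161 = 1148.0 Gt C; kt = 0.07161 × 24.4 = 1.747, e^(−kt) = 0.1742.
M(24.4) = 1148.0 + (818.6 − 1148.0) × 0.1742 = 1148.0 − 57.40 = 1090.6 Gt C.

1090 Gt C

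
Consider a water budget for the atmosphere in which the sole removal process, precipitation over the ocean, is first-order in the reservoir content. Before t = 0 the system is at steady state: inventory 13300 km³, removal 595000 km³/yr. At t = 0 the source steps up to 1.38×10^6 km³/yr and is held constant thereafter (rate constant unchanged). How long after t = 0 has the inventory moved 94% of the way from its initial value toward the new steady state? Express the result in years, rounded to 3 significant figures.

0.0629 yr

τ = M₀/F₀ = 13300/595000 = 0.02235 yr.
The remaining gap fraction is e^(−t/τ); 94% covered ⇒ e^(−t/τ) = 0.0600.
t = −τ ln(0.0600) = 0.02235 × 2.813 = 0.06289 yr.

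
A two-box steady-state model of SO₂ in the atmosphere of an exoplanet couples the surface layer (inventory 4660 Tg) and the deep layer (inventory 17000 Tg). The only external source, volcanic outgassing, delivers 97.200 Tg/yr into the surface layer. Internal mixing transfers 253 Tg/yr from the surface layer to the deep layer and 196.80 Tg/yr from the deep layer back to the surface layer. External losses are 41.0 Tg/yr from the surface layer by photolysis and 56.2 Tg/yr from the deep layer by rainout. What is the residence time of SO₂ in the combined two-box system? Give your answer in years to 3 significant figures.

223 yr

Residence time in the combined system uses the total inventory and the total *external* removal — internal exchanges between the two boxes cancel.
M_total = 4660 + 17000 = 21660 Tg.
ΣF_external_out = 41.0 + 56.2 = 97.200 Tg/yr.
τ = M_total / ΣF_ext = 21660 / 97.200 = 222.8 yr.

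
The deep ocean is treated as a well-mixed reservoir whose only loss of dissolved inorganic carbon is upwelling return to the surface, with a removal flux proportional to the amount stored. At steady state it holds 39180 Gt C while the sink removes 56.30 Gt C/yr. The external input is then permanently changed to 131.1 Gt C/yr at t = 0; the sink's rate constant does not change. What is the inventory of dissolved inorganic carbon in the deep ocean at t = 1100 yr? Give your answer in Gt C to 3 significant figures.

80500 Gt C

τ = M₀/F₀ = 39180/56.30 = 695.9 yr; rate constant k = 1/τ.
New steady state M_∞ = F₁/k = F₁·τ = 131.1 × 695.9 = 91234 Gt C.
M(t) = M_∞ + (M₀ − M_∞)·e^(−t/τ); t/τ = 1100/695.9 = 1.581, so e^(−t/τ) = 0.2058.
M(t) = 91234 − 52050 × 0.2058 = 80520 Gt C.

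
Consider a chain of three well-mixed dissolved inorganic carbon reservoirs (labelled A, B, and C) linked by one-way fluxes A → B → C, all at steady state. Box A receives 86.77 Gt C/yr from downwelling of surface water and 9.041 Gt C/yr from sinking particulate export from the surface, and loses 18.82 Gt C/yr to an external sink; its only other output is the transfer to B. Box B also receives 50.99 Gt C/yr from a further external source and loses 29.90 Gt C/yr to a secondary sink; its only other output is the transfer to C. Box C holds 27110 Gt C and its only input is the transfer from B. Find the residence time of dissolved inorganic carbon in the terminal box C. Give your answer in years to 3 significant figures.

276 yr

Box A: F(A→B) = (86.77 + 9.041) − 18.82 = 76.991 Gt C/yr.
Box B: F(B→C) = (76.991 + 50.99) − 29.90 = 98.081 Gt C/yr.
Box C throughput = its input = 98.081 Gt C/yr; τ = 27110 / 98.081 = 276.4 yr.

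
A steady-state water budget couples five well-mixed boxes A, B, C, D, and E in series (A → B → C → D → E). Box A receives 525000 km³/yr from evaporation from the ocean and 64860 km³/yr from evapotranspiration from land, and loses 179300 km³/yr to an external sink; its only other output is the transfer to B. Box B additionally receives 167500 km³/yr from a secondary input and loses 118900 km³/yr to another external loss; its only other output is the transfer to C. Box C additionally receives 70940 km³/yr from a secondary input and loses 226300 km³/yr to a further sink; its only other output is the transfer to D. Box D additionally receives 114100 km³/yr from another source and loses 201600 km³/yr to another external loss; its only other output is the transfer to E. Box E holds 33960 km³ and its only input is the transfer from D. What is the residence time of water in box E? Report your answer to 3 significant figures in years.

0.157 yr

Box A: F(A→B) = (525000 + 64860) − 179300 = 410560 km³/yr.
Box B: F(B→C) = (410560 + 167500) − 118900 = 459160 km³/yr.
Box C: F(C→D) = (459160 + 70940) − 226300 = 303800 km³/yr.
Box D: F(D→E) = (303800 + 114100) − 201600 = 216300 km³/yr.
Box E throughput = its input = 216300 km³/yr; τ = 33960 / 216300 = 0.1570 yr.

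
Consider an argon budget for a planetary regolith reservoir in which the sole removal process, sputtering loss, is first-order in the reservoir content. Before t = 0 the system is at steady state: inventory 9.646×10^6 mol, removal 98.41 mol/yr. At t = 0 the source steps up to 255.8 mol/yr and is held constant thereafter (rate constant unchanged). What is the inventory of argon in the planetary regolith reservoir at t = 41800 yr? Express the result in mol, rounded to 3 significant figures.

1.50×10^7 mol

The sink rate constant is k = F₀/M₀ = 98.41/9.646×10^6 = 1.020×10^-5 yr⁻¹.
Solving dM/dt = F₁ − kM with M(0) = M₀ gives M(t) = F₁/k + (M₀ − F₁/k)·e^(−kt).
F₁/k = 255.8/1.020×10^-5 = 2.5073×10^7 mol; kt = 1.020×10^-5 × 41800 = 0.4265, e^(−kt) = 0.6528.
M(41800) = 2.5073×10^7 + (9.646×10^6 − 2.5073×10^7) × 0.6528 = 2.5073×10^7 − 1.007×10^7 = 1.5002×10^7 mol.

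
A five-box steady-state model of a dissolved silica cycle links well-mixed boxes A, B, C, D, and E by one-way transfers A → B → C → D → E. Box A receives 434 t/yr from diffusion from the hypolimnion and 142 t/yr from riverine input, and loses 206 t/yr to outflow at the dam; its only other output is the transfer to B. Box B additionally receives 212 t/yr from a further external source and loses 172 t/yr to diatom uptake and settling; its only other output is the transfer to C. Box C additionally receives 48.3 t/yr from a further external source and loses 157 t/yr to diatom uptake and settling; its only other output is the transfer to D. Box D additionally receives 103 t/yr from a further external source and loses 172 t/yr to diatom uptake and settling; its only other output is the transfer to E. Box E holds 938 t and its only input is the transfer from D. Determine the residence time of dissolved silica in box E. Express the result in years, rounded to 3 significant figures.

Box A: F(A→B) = (434 + 142) − 206 = 370.00 t/yr.
Box B: F(B→C) = (370.00 + 212) − 172 = 410.00 t/yr.
Box C: F(C→D) = (410.00 + 48.3) − 157 = 301.30 t/yr.
Box D: F(D→E) = (301.30 + 103) − 172 = 232.30 t/yr.
Box E throughput = its input = 232.30 t/yr; τ = 938 / 232.30 = 4.038 yr.

4.04 yr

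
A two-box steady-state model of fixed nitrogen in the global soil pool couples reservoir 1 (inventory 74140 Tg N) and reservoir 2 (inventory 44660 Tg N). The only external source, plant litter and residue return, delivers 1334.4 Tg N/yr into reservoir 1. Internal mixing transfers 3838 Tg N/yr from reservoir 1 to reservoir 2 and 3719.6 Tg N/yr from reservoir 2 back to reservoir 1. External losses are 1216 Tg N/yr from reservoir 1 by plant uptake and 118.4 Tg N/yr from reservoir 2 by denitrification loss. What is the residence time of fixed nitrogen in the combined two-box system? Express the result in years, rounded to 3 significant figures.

89.0 yr

For the system as a whole, the A↔B exchange is internal and contributes nothing to the throughput; only the external sinks remove mass.
M_total = 74140 + 44660 = 118800 Tg N.
ΣF_external_out = 1216 + 118.4 = 1334.4 Tg N/yr.
τ = M_total / ΣF_ext = 118800 / 1334.4 = 89.03 yr.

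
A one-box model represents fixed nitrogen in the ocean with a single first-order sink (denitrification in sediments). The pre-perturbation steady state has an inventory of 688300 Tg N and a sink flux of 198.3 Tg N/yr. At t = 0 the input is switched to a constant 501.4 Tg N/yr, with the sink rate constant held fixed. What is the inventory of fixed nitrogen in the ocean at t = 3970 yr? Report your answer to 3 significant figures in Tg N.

τ = M₀/F₀ = 688300/198.3 = 3471 yr; rate constant k = 1/τ.
New steady state M_∞ = F₁/k = F₁·τ = 501.4 × 3471 = 1.7404×10^6 Tg N.
M(t) = M_∞ + (M₀ − M_∞)·e^(−t/τ); t/τ = 3970/3471 = 1.144, so e^(−t/τ) = 0.3186.
M(t) = 1.7404×10^6 − 1.052×10^6 × 0.3186 = 1.4052×10^6 Tg N.

1.41×10^6 Tg N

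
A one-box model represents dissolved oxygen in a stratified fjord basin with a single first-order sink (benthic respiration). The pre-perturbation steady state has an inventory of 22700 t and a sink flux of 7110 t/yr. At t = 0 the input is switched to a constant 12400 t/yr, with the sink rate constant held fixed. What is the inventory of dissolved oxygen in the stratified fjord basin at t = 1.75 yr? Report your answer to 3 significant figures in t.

Residence time τ = M₀/F₀ = 3.193 yr. The eventual steady state is M_∞ = M₀·(F₁/F₀) = 22700 × 12400/7110 = 39589 t.
The anomaly ΔM(t) = M(t) − M_∞ decays as ΔM₀·e^(−t/τ) with ΔM₀ = 22700 − 39589 = −16890 t.
At t = 1.75 yr, e^(−t/τ) = e^(−0.5481) = 0.5780, so ΔM = −9763 t and M = 39589 − 9763 = 29827 t.

29800 t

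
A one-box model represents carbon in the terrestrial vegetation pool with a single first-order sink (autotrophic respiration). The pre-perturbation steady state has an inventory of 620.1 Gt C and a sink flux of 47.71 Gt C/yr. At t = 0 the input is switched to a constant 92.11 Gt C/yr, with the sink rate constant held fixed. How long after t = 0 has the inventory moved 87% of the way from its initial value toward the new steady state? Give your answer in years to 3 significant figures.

26.5 yr

τ = M₀/F₀ = 620.1/47.71 = 13.00 yr.
The remaining gap fraction is e^(−t/τ); 87% covered ⇒ e^(−t/τ) = 0.130.
t = −τ ln(0.130) = 13.00 × 2.040 = 26.52 yr.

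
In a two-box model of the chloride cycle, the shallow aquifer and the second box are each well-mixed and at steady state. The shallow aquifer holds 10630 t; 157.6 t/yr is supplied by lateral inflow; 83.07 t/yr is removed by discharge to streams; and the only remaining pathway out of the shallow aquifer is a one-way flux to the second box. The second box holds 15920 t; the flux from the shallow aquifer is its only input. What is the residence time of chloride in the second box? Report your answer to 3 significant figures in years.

214 yr

Balance the shallow aquifer: ΣF_in = 157.60 t/yr.
Flux to the second box = ΣF_in − (83.07) = 74.530 t/yr.
At steady state the output of the second box equals its input, 74.530 t/yr.
τ = M / F = 15920 / 74.530 = 213.6 yr.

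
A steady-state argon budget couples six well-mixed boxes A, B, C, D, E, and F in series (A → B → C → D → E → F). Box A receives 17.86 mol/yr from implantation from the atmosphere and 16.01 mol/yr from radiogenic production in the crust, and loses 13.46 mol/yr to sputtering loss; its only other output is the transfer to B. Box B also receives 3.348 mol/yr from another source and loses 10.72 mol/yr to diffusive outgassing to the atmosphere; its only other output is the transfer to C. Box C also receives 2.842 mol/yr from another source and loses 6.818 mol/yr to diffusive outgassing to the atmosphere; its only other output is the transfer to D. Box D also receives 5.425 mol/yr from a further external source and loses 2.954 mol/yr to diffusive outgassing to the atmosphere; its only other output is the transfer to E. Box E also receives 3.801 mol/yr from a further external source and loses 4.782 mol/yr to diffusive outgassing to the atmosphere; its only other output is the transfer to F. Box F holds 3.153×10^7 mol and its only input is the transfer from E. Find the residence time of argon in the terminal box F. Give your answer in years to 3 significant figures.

Box A: F(A→B) = (17.86 + 16.01) − 13.46 = 20.410 mol/yr.
Box B: F(B→C) = (20.410 + 3.348) − 10.72 = 13.038 mol/yr.
Box C: F(C→D) = (13.038 + 2.842) − 6.818 = 9.0620 mol/yr.
Box D: F(D→E) = (9.0620 + 5.425) − 2.954 = 11.533 mol/yr.
Box E: F(E→F) = (11.533 + 3.801) − 4.782 = 10.552 mol/yr.
Box F throughput = its input = 10.552 mol/yr; τ = 3.153×10^7 / 10.552 = 2.988×10^6 yr.

2.99×10^6 yr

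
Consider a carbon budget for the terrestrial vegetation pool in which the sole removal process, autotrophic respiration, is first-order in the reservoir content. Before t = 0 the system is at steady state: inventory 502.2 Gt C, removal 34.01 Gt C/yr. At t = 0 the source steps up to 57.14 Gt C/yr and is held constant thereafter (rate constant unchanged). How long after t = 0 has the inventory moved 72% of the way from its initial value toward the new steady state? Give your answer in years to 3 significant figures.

τ = M₀/F₀ = 502.2/34.01 = 14.77 yr.
The remaining gap fraction is e^(−t/τ); 72% covered ⇒ e^(−t/τ) = 0.280.
t = −τ ln(0.280) = 14.77 × 1.273 = 18.80 yr.

18.8 yr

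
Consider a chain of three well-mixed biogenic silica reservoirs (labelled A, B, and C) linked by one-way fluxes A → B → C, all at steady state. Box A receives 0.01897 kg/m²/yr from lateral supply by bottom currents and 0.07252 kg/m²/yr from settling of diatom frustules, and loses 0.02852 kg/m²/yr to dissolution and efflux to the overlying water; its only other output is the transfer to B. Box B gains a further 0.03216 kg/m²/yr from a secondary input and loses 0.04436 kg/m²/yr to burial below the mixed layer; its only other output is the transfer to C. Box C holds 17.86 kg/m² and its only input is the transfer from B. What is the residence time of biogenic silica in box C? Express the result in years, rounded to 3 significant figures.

352 yr

Box A: F(A→B) = (0.01897 + 0.07252) − 0.02852 = 0.062970 kg/m²/yr.
Box B: F(B→C) = (0.062970 + 0.03216) − 0.04436 = 0.050770 kg/m²/yr.
Box C throughput = its input = 0.050770 kg/m²/yr; τ = 17.86 / 0.050770 = 351.8 yr.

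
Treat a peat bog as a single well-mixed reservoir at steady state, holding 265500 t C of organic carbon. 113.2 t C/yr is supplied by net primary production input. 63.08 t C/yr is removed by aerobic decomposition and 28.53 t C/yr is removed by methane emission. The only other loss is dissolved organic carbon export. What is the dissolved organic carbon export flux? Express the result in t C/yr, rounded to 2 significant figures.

At steady state ΣF_in = ΣF_out.
ΣF_in = 113.20 t C/yr.
Dissolved organic carbon export flux = ΣF_in − (63.08 + 28.53) = 113.20 − 91.61 = 21.59 t C/yr.

22 t C/yr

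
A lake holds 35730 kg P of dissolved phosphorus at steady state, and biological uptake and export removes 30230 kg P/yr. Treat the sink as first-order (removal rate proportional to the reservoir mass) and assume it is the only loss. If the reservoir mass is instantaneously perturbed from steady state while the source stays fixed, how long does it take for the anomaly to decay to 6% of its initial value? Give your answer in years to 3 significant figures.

3.33 yr

For a linear reservoir the anomaly decays as exp(−t/τ) with τ = M/F = 35730/30230 = 1.182 yr.
exp(−t/τ) = 0.06 ⇒ t = −τ ln(0.06) = 1.182 × 2.813 = 3.325 yr.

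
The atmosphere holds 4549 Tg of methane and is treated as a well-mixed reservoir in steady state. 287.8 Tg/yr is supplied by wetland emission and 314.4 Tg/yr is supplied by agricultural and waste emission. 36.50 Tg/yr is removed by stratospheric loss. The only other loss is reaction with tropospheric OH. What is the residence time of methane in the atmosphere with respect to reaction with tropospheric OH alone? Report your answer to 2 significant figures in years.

At steady state ΣF_in = ΣF_out.
ΣF_in = 287.8 + 314.4 = 602.20 Tg/yr.
Reaction with tropospheric OH flux = ΣF_in − (36.50) = 602.20 − 36.50 = 565.7 Tg/yr.
τ = M / F = 4549 / 565.7 = 8.041 yr.

8.0 yr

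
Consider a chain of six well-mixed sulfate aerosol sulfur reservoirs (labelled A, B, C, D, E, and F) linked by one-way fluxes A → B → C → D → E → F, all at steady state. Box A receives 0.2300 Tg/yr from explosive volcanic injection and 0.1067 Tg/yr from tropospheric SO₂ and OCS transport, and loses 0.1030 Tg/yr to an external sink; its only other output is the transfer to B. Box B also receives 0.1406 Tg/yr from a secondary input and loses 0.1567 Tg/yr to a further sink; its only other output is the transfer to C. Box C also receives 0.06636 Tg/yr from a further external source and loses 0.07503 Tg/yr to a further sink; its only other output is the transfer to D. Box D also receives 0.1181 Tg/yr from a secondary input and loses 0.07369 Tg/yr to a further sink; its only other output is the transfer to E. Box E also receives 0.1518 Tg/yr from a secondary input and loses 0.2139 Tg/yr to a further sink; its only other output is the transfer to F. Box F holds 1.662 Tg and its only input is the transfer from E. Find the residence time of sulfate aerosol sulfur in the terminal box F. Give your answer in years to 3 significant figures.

8.69 yr

Box A: F(A→B) = (0.2300 + 0.1067) − 0.1030 = 0.23370 Tg/yr.
Box B: F(B→C) = (0.23370 + 0.1406) − 0.1567 = 0.21760 Tg/yr.
Box C: F(C→D) = (0.21760 + 0.06636) − 0.07503 = 0.20893 Tg/yr.
Box D: F(D→E) = (0.20893 + 0.1181) − 0.07369 = 0.25334 Tg/yr.
Box E: F(E→F) = (0.25334 + 0.1518) − 0.2139 = 0.19124 Tg/yr.
Box F throughput = its input = 0.19124 Tg/yr; τ = 1.662 / 0.19124 = 8.691 yr.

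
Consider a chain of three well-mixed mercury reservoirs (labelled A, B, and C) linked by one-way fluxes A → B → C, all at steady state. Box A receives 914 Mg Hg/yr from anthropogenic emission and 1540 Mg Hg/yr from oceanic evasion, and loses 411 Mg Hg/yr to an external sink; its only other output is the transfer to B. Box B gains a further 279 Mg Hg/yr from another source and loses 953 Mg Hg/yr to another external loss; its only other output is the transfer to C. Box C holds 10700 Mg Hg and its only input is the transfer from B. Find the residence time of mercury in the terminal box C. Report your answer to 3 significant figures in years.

Box A: F(A→B) = (914 + 1540) − 411 = 2043.0 Mg Hg/yr.
Box B: F(B→C) = (2043.0 + 279) − 953 = 1369.0 Mg Hg/yr.
Box C throughput = its input = 1369.0 Mg Hg/yr; τ = 10700 / 1369.0 = 7.816 yr.

7.82 yr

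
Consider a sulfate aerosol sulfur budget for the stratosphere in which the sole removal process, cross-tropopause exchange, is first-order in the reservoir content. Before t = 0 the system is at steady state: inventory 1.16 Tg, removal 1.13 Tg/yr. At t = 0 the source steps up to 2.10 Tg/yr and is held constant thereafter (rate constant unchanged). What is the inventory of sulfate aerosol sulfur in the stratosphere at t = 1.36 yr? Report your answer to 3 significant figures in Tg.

1.89 Tg

Residence time τ = M₀/F₀ = 1.027 yr. The eventual steady state is M_∞ = M₀·(F₁/F₀) = 1.16 × 2.10/1.13 = 2.1558 Tg.
The anomaly ΔM(t) = M(t) − M_∞ decays as ΔM₀·e^(−t/τ) with ΔM₀ = 1.16 − 2.1558 = −0.9958 Tg.
At t = 1.36 yr, e^(−t/τ) = e^(−1.325) = 0.2658, so ΔM = −0.2647 Tg and M = 2.1558 − 0.2647 = 1.8910 Tg.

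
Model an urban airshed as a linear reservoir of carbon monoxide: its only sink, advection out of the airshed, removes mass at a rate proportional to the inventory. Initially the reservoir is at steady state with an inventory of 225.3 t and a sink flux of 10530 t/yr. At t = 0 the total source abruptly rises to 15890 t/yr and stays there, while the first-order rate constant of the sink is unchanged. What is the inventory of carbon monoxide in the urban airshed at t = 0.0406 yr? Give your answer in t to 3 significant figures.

323 t

Residence time τ = M₀/F₀ = 0.02140 yr. The eventual steady state is M_∞ = M₀·(F₁/F₀) = 225.3 × 15890/10530 = 339.98 t.
The anomaly ΔM(t) = M(t) − M_∞ decays as ΔM₀·e^(−t/τ) with ΔM₀ = 225.3 − 339.98 = −114.7 t.
At t = 0.0406 yr, e^(−t/τ) = e^(−1.898) = 0.1499, so ΔM = −17.19 t and M = 339.98 − 17.19 = 322.79 t.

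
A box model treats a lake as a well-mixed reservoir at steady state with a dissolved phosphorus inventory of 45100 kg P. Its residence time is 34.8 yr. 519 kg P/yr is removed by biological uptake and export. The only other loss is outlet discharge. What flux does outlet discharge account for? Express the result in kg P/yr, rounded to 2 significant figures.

780 kg P/yr

Total removal F = M/τ = 45100 / 34.8 = 1296 kg P/yr.
Outlet discharge = F − (519) = 1296 − 519.0 = 777.0 kg P/yr.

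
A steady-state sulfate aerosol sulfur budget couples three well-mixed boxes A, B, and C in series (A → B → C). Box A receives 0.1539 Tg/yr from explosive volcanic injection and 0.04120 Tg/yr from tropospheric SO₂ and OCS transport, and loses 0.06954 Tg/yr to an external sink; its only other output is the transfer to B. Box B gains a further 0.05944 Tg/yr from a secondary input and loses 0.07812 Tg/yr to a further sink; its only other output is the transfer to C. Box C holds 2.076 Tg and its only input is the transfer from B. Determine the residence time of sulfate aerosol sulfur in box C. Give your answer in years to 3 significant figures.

19.4 yr

Box A: F(A→B) = (0.1539 + 0.04120) − 0.06954 = 0.12556 Tg/yr.
Box B: F(B→C) = (0.12556 + 0.05944) − 0.07812 = 0.10688 Tg/yr.
Box C throughput = its input = 0.10688 Tg/yr; τ = 2.076 / 0.10688 = 19.42 yr.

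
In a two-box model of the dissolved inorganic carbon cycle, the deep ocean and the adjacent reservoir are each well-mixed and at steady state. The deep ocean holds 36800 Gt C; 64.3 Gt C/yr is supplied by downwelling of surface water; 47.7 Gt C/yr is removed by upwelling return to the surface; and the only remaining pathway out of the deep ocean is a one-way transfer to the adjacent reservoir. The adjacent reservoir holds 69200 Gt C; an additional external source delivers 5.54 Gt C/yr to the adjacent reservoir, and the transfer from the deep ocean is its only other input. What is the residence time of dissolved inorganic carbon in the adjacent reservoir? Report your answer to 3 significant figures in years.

3130 yr

Balance the deep ocean: ΣF_in = 64.300 Gt C/yr.
Transfer to the adjacent reservoir = ΣF_in − (47.7) = 16.600 Gt C/yr.
Total input to the adjacent reservoir = 16.600 + 5.54 = 22.140 Gt C/yr; at steady state this equals its total output.
τ = M / F = 69200 / 22.140 = 3126 yr.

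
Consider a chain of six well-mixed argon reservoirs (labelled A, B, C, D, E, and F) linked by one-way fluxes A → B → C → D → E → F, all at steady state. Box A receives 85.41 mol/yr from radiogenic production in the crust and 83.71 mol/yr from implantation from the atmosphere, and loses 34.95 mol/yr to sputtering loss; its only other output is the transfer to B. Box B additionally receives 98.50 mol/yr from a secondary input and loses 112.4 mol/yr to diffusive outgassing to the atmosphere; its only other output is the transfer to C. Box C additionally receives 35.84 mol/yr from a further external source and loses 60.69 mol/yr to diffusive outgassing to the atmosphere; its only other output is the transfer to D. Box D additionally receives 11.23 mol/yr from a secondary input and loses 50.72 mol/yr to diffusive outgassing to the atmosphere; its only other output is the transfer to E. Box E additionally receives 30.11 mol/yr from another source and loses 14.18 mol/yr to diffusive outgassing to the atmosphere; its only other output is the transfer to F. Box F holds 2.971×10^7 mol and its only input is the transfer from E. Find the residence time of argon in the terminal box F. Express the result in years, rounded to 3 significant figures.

Box A: F(A→B) = (85.41 + 83.71) − 34.95 = 134.17 mol/yr.
Box B: F(B→C) = (134.17 + 98.50) − 112.4 = 120.27 mol/yr.
Box C: F(C→D) = (120.27 + 35.84) − 60.69 = 95.420 mol/yr.
Box D: F(D→E) = (95.420 + 11.23) − 50.72 = 55.930 mol/yr.
Box E: F(E→F) = (55.930 + 30.11) − 14.18 = 71.860 mol/yr.
Box F throughput = its input = 71.860 mol/yr; τ = 2.971×10^7 / 71.860 = 413400 yr.

413000 yr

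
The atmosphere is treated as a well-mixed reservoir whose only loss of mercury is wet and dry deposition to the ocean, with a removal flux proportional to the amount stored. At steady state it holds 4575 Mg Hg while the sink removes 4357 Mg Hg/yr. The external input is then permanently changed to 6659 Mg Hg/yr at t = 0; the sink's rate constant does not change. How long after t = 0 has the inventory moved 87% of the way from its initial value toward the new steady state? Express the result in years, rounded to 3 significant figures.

2.14 yr

τ = M₀/F₀ = 4575/4357 = 1.050 yr.
The remaining gap fraction is e^(−t/τ); 87% covered ⇒ e^(−t/τ) = 0.130.
t = −τ ln(0.130) = 1.050 × 2.040 = 2.142 yr.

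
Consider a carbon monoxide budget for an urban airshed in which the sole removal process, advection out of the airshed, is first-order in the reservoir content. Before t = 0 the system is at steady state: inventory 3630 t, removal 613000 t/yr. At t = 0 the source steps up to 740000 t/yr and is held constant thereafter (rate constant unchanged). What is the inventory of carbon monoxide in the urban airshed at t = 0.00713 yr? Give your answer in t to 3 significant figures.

Residence time τ = M₀/F₀ = 0.005922 yr. The eventual steady state is M_∞ = M₀·(F₁/F₀) = 3630 × 740000/613000 = 4382.1 t.
The anomaly ΔM(t) = M(t) − M_∞ decays as ΔM₀·e^(−t/τ) with ΔM₀ = 3630 − 4382.1 = −752.1 t.
At t = 0.00713 yr, e^(−t/τ) = e^(−1.204) = 0.3000, so ΔM = −225.6 t and M = 4382.1 − 225.6 = 4156.5 t.

4160 t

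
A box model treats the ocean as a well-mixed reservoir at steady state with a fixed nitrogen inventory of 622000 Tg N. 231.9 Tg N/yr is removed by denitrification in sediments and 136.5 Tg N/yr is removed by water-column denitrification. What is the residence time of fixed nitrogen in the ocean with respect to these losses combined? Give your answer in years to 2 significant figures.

Total removal = 231.9 + 136.5 = 368.40 Tg N/yr.
τ = M / ΣF_out = 622000 / 368.40 = 1688 yr.

1700 yr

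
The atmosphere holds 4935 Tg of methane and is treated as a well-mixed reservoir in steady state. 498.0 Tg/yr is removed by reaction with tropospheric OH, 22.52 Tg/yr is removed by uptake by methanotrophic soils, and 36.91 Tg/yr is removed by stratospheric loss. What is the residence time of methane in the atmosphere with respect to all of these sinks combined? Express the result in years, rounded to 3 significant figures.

8.85 yr

Total removal flux = 498.0 + 22.52 + 36.91 = 557.43 Tg/yr.
τ = M / ΣF_out = 4935 / 557.43 = 8.853 yr.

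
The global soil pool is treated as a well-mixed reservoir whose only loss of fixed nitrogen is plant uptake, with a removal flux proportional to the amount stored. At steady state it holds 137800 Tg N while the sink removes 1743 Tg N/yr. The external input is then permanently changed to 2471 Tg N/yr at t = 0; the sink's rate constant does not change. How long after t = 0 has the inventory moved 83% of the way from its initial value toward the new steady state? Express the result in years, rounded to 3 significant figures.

τ = M₀/F₀ = 137800/1743 = 79.06 yr.
The remaining gap fraction is e^(−t/τ); 83% covered ⇒ e^(−t/τ) = 0.170.
t = −τ ln(0.170) = 79.06 × 1.772 = 140.1 yr.

140 yr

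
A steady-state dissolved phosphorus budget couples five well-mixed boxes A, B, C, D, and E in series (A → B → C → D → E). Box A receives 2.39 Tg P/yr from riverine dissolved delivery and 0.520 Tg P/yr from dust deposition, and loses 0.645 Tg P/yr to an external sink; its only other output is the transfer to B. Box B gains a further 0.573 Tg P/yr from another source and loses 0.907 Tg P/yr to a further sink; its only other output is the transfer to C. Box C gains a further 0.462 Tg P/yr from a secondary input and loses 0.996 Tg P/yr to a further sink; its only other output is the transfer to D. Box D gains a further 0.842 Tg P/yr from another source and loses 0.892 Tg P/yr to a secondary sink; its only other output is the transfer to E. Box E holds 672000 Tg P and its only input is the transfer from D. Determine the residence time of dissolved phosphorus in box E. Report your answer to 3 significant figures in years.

Box A: F(A→B) = (2.39 + 0.520) − 0.645 = 2.2650 Tg P/yr.
Box B: F(B→C) = (2.2650 + 0.573) − 0.907 = 1.9310 Tg P/yr.
Box C: F(C→D) = (1.9310 + 0.462) − 0.996 = 1.3970 Tg P/yr.
Box D: F(D→E) = (1.3970 + 0.842) − 0.892 = 1.3470 Tg P/yr.
Box E throughput = its input = 1.3470 Tg P/yr; τ = 672000 / 1.3470 = 498900 yr.

499000 yr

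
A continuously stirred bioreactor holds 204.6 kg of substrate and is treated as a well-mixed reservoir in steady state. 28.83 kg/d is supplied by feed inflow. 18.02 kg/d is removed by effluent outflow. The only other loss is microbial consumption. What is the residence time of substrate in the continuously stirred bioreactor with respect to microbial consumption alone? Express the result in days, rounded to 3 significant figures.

At steady state ΣF_in = ΣF_out.
ΣF_in = 28.830 kg/d.
Microbial consumption flux = ΣF_in − (18.02) = 28.830 − 18.02 = 10.81 kg/d.
τ = M / F = 204.6 / 10.81 = 18.93 d.

18.9 d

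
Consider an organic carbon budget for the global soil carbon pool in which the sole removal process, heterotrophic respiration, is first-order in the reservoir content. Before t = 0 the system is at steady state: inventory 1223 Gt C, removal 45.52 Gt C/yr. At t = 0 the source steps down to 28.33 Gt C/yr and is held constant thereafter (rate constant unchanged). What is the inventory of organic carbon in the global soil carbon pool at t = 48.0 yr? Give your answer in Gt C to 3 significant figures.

Residence time τ = M₀/F₀ = 26.87 yr. The eventual steady state is M_∞ = M₀·(F₁/F₀) = 1223 × 28.33/45.52 = 761.15 Gt C.
The anomaly ΔM(t) = M(t) − M_∞ decays as ΔM₀·e^(−t/τ) with ΔM₀ = 1223 − 761.15 = 461.8 Gt C.
At t = 48.0 yr, e^(−t/τ) = e^(−1.787) = 0.1675, so ΔM = 77.38 Gt C and M = 761.15 + 77.38 = 838.53 Gt C.

839 Gt C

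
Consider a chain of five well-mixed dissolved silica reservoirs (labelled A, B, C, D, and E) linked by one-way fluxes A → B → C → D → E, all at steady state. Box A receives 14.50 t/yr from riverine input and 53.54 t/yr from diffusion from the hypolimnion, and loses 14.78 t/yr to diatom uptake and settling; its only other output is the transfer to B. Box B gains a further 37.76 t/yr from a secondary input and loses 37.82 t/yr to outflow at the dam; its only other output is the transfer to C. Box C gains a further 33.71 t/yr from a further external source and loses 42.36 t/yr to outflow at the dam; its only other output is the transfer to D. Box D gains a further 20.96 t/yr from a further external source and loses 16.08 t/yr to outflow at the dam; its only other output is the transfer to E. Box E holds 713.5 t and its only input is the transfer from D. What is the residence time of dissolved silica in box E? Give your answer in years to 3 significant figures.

Box A: F(A→B) = (14.50 + 53.54) − 14.78 = 53.260 t/yr.
Box B: F(B→C) = (53.260 + 37.76) − 37.82 = 53.200 t/yr.
Box C: F(C→D) = (53.200 + 33.71) − 42.36 = 44.550 t/yr.
Box D: F(D→E) = (44.550 + 20.96) − 16.08 = 49.430 t/yr.
Box E throughput = its input = 49.430 t/yr; τ = 713.5 / 49.430 = 14.43 yr.

14.4 yr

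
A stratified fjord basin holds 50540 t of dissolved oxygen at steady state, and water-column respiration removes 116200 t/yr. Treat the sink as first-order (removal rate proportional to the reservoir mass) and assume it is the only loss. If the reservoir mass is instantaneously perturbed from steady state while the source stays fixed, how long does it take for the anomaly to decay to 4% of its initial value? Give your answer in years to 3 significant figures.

1.40 yr

For a linear reservoir the anomaly decays as exp(−t/τ) with τ = M/F = 50540/116200 = 0.4349 yr.
exp(−t/τ) = 0.04 ⇒ t = −τ ln(0.04) = 0.4349 × 3.219 = 1.400 yr.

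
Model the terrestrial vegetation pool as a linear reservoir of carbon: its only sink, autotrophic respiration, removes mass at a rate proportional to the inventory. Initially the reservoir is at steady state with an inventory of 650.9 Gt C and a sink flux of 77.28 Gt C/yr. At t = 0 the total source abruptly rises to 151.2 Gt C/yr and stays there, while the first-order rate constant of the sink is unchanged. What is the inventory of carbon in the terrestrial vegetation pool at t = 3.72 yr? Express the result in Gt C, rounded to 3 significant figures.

Residence time τ = M₀/F₀ = 8.423 yr. The eventual steady state is M_∞ = M₀·(F₁/F₀) = 650.9 × 151.2/77.28 = 1273.5 Gt C.
The anomaly ΔM(t) = M(t) − M_∞ decays as ΔM₀·e^(−t/τ) with ΔM₀ = 650.9 − 1273.5 = −622.6 Gt C.
At t = 3.72 yr, e^(−t/τ) = e^(−0.4417) = 0.6430, so ΔM = −400.3 Gt C and M = 1273.5 − 400.3 = 873.19 Gt C.

873 Gt C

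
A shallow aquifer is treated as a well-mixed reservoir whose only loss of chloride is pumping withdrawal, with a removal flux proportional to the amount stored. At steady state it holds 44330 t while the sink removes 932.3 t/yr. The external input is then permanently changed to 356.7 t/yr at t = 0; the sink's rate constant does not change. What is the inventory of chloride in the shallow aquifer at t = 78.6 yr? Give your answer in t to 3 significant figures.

Residence time τ = M₀/F₀ = 47.55 yr. The eventual steady state is M_∞ = M₀·(F₁/F₀) = 44330 × 356.7/932.3 = 16961 t.
The anomaly ΔM(t) = M(t) − M_∞ decays as ΔM₀·e^(−t/τ) with ΔM₀ = 44330 − 16961 = 27370 t.
At t = 78.6 yr, e^(−t/τ) = e^(−1.653) = 0.1915, so ΔM = 5240 t and M = 16961 + 5240 = 22201 t.

22200 t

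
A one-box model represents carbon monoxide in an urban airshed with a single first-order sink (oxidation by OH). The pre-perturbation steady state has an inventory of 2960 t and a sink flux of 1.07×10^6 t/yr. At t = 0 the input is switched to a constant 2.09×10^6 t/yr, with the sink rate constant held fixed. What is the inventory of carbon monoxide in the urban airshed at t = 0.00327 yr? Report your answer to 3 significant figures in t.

τ = M₀/F₀ = 2960/1.07×10^6 = 0.002766 yr; rate constant k = 1/τ.
New steady state M_∞ = F₁/k = F₁·τ = 2.09×10^6 × 0.002766 = 5781.7 t.
M(t) = M_∞ + (M₀ − M_∞)·e^(−t/τ); t/τ = 0.00327/0.002766 = 1.182, so e^(−t/τ) = 0.3066.
M(t) = 5781.7 − 2822 × 0.3066 = 4916.4 t.

4920 t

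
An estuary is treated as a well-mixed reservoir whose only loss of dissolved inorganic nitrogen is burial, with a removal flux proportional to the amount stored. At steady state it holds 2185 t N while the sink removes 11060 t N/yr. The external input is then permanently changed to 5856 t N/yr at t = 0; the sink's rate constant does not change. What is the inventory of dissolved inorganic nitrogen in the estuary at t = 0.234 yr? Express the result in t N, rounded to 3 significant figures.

1470 t N

Residence time τ = M₀/F₀ = 0.1976 yr. The eventual steady state is M_∞ = M₀·(F₁/F₀) = 2185 × 5856/11060 = 1156.9 t N.
The anomaly ΔM(t) = M(t) − M_∞ decays as ΔM₀·e^(−t/τ) with ΔM₀ = 2185 − 1156.9 = 1028 t N.
At t = 0.234 yr, e^(−t/τ) = e^(−1.184) = 0.3059, so ΔM = 314.5 t N and M = 1156.9 + 314.5 = 1471.4 t N.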